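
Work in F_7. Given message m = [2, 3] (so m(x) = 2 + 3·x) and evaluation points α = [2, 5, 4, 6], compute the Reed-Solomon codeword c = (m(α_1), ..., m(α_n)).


c = [1, 3, 0, 6]

Message polynomial: m(x) = 2 + 3·x (mod 7).
For each evaluation point α_i, compute m(α_i) mod 7:
  α_1 = 2: Horner steps 3 → 1, so m(2) = 1.
  α_2 = 5: Horner steps 3 → 3, so m(5) = 3.
  α_3 = 4: Horner steps 3 → 0, so m(4) = 0.
  α_4 = 6: Horner steps 3 → 6, so m(6) = 6.
Codeword c = [1, 3, 0, 6] ∈ F_7^4.


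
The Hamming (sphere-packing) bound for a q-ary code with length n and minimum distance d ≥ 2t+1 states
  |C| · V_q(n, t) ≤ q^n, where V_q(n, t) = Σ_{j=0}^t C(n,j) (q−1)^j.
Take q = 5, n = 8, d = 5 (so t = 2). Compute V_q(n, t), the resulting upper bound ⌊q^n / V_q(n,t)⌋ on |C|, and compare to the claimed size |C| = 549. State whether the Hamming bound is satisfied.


V_q(n, t) = 481, q^n = 390625, Hamming bound = 812, |C| = 549 ≤ bound (satisfied).

Step 1: Compute V_q(n, t) = Σ_{j=0}^2 C(n, j) (q−1)^j.
  j = 0: C(8,0)·(4)^0 = 1·1 = 1.
  j = 1: C(8,1)·(4)^1 = 8·4 = 32.
  j = 2: C(8,2)·(4)^2 = 28·16 = 448.
  V_q(n, t) = 1 + 32 + 448 = 481.
Step 2: q^n = 5^8 = 390625.
Step 3: Hamming bound ⌊q^n / V_q(n,t)⌋ = ⌊390625/481⌋ = 812.
Step 4: Compare |C| = 549 to 812: satisfied.
The claimed |C| lies below the Hamming bound.


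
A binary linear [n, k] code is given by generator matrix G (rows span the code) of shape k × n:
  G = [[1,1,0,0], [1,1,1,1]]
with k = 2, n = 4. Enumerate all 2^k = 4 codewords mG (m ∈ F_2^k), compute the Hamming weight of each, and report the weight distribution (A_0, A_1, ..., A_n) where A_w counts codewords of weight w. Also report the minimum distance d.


Weight distribution: A_0 = 1, A_2 = 2, A_4 = 1. Minimum distance d = 2.

Enumerate all 2^2 = 4 messages m ∈ F_2^2.
For each, compute codeword c = mG in F_2^4, then tally its weight.
  m = 00 → c = 0000, weight = 0.
  m = 10 → c = 1100, weight = 2.
  m = 01 → c = 1111, weight = 4.
  m = 11 → c = 0011, weight = 2.
Tally weights:
  weight 0: 1 codewords.
  weight 2: 2 codewords.
  weight 4: 1 codewords.
Minimum distance d = smallest w > 0 with A_w > 0 = 2.
Sanity: Σ A_w = 4 = 2^2 = 4 ✓.


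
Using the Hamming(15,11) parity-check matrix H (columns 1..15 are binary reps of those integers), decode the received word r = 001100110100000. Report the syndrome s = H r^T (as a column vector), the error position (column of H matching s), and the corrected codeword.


s = (0, 0, 1, 0)^T, error position = 2, corrected codeword c = 011100110100000

Compute s = H r^T mod 2 one row at a time:
  s_1 = 1 + 0 + 1 + 0 + 0 + 0 + 0 + 0 = 2 ≡ 0 (mod 2).
  s_2 = 1 + 0 + 0 + 1 + 0 + 0 + 0 + 0 = 2 ≡ 0 (mod 2).
  s_3 = 0 + 1 + 0 + 1 + 1 + 0 + 0 + 0 = 3 ≡ 1 (mod 2).
  s_4 = 0 + 1 + 0 + 1 + 0 + 0 + 0 + 0 = 2 ≡ 0 (mod 2).
s = (0, 0, 1, 0)^T — this equals column 2 of H (binary 0010), so error is at position 2.
Correct: flip bit 2 of r = 001100110100000 to get c = 011100110100000.


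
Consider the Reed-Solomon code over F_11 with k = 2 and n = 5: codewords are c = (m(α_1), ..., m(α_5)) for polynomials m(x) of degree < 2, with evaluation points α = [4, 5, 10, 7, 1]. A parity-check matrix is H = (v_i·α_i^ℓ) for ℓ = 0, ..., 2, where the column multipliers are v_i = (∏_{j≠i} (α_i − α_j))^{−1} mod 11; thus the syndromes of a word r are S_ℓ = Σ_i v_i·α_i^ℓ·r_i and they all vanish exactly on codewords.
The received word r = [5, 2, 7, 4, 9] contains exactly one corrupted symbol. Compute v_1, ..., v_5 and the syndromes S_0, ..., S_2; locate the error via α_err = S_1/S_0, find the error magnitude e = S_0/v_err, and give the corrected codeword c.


S = (4, 5, 9), error at position 1, error magnitude e = 4, c = [1, 2, 7, 4, 9].

Step 1: column multipliers v_i = (∏_{j≠i}(α_i − α_j))^{−1} mod 11.
  i = 1 (α = 4): (4−5)(4−10)(4−7)(4−1) = (−1)·(−6)·(−3)·3 = −54 ≡ 1, so v_1 = 1^{−1} = 1 (mod 11).
  i = 2 (α = 5): (5−4)(5−10)(5−7)(5−1) = 1·(−5)·(−2)·4 = 40 ≡ 7, so v_2 = 7^{−1} = 8 (mod 11).
  i = 3 (α = 10): (10−4)(10−5)(10−7)(10−1) = 6·5·3·9 = 810 ≡ 7, so v_3 = 7^{−1} = 8 (mod 11).
  i = 4 (α = 7): (7−4)(7−5)(7−10)(7−1) = 3·2·(−3)·6 = −108 ≡ 2, so v_4 = 2^{−1} = 6 (mod 11).
  i = 5 (α = 1): (1−4)(1−5)(1−10)(1−7) = (−3)·(−4)·(−9)·(−6) = 648 ≡ 10, so v_5 = 10^{−1} = 10 (mod 11).
  v = [1, 8, 8, 6, 10].
Step 2: syndromes of r = [5, 2, 7, 4, 9] (all sums mod 11).
  S_0 = Σ v_i r_i = 1·5 + 8·2 + 8·7 + 6·4 + 10·9 = 191 ≡ 4.
  S_1 = Σ v_i α_i r_i = 1·4·5 + 8·5·2 + 8·10·7 + 6·7·4 + 10·1·9 = 918 ≡ 5.
  α_i^2 mod 11 = [5, 3, 1, 5, 1].
  S_2 = Σ v_i α_i^2 r_i = 1·5·5 + 8·3·2 + 8·1·7 + 6·5·4 + 10·1·9 = 339 ≡ 9.
  S = (4, 5, 9) ≠ 0, so r is not a codeword (an error is present).
Step 3: locate the error. For a single error e at position i, S_ℓ = v_i·e·α_i^ℓ, so α_err = S_1/S_0.
  S_0^{−1} = 4^{−1} = 3 (mod 11), so α_err = 5·3 = 15 ≡ 4 = α_1. Error position i = 1.
  Consistency check: S_2/S_1 = 9·9 = 81 ≡ 4 = α_err ✓ (single-error assumption holds).
Step 4: error magnitude e = S_0/v_1 = S_0·∏_{j≠1}(α_1 − α_j) = 4·1 = 4 ≡ 4 (mod 11).
Step 5: correct position 1: c_1 = r_1 − e = 5 − 4 ≡ 1 (mod 11). Hence c = [1, 2, 7, 4, 9].
  Check: interpolating c through the α_i gives m(x) = 8 + 1·x (degree < 2) with m(α_i) = c_i for every i, so c is indeed a codeword.


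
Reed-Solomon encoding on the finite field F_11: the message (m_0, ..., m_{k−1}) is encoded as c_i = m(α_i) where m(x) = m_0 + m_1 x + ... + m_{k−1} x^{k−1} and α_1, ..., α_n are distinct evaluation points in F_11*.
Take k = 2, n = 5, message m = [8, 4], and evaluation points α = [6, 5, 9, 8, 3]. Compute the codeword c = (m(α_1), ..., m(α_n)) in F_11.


c = [10, 6, 0, 7, 9]

Message polynomial: m(x) = 8 + 4·x (mod 11).
For each evaluation point α_i, compute m(α_i) mod 11:
  α_1 = 6: Horner steps 4 → 10, so m(6) = 10.
  α_2 = 5: Horner steps 4 → 6, so m(5) = 6.
  α_3 = 9: Horner steps 4 → 0, so m(9) = 0.
  α_4 = 8: Horner steps 4 → 7, so m(8) = 7.
  α_5 = 3: Horner steps 4 → 9, so m(3) = 9.
Codeword c = [10, 6, 0, 7, 9] ∈ F_11^5.


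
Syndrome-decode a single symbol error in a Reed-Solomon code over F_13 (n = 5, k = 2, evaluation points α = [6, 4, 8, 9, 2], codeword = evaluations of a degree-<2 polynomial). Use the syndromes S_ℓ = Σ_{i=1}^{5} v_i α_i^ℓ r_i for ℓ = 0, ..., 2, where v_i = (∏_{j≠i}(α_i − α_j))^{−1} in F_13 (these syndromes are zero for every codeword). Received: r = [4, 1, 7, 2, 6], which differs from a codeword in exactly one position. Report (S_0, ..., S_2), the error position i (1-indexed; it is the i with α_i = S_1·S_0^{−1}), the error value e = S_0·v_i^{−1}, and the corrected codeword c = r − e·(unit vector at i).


S = (9, 5, 10), error at position 5, error magnitude e = 8, c = [4, 1, 7, 2, 11].

Step 1: column multipliers v_i = (∏_{j≠i}(α_i − α_j))^{−1} mod 13.
  i = 1 (α = 6): (6−4)(6−8)(6−9)(6−2) = 2·(−2)·(−3)·4 = 48 ≡ 9, so v_1 = 9^{−1} = 3 (mod 13).
  i = 2 (α = 4): (4−6)(4−8)(4−9)(4−2) = (−2)·(−4)·(−5)·2 = −80 ≡ 11, so v_2 = 11^{−1} = 6 (mod 13).
  i = 3 (α = 8): (8−6)(8−4)(8−9)(8−2) = 2·4·(−1)·6 = −48 ≡ 4, so v_3 = 4^{−1} = 10 (mod 13).
  i = 4 (α = 9): (9−6)(9−4)(9−8)(9−2) = 3·5·1·7 = 105 ≡ 1, so v_4 = 1^{−1} = 1 (mod 13).
  i = 5 (α = 2): (2−6)(2−4)(2−8)(2−9) = (−4)·(−2)·(−6)·(−7) = 336 ≡ 11, so v_5 = 11^{−1} = 6 (mod 13).
  v = [3, 6, 10, 1, 6].
Step 2: syndromes of r = [4, 1, 7, 2, 6] (all sums mod 13).
  S_0 = Σ v_i r_i = 3·4 + 6·1 + 10·7 + 1·2 + 6·6 = 126 ≡ 9.
  S_1 = Σ v_i α_i r_i = 3·6·4 + 6·4·1 + 10·8·7 + 1·9·2 + 6·2·6 = 746 ≡ 5.
  α_i^2 mod 13 = [10, 3, 12, 3, 4].
  S_2 = Σ v_i α_i^2 r_i = 3·10·4 + 6·3·1 + 10·12·7 + 1·3·2 + 6·4·6 = 1128 ≡ 10.
  S = (9, 5, 10) ≠ 0, so r is not a codeword (an error is present).
Step 3: locate the error. For a single error e at position i, S_ℓ = v_i·e·α_i^ℓ, so α_err = S_1/S_0.
  S_0^{−1} = 9^{−1} = 3 (mod 13), so α_err = 5·3 = 15 ≡ 2 = α_5. Error position i = 5.
  Consistency check: S_2/S_1 = 10·8 = 80 ≡ 2 = α_err ✓ (single-error assumption holds).
Step 4: error magnitude e = S_0/v_5 = S_0·∏_{j≠5}(α_5 − α_j) = 9·11 = 99 ≡ 8 (mod 13).
Step 5: correct position 5: c_5 = r_5 − e = 6 − 8 ≡ 11 (mod 13). Hence c = [4, 1, 7, 2, 11].
  Check: interpolating c through the α_i gives m(x) = 8 + 8·x (degree < 2) with m(α_i) = c_i for every i, so c is indeed a codeword.


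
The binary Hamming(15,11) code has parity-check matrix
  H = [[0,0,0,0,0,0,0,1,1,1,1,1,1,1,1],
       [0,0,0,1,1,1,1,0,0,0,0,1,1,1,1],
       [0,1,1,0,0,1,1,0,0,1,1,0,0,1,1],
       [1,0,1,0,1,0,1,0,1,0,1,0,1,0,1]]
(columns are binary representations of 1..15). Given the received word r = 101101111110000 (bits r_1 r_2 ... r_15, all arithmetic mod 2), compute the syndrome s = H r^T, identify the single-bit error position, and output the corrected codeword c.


s = (0, 1, 1, 1)^T, error position = 7, corrected codeword c = 101101011110000

Compute s = H r^T mod 2 one row at a time:
  s_1 = 1 + 1 + 1 + 1 + 0 + 0 + 0 + 0 = 4 ≡ 0 (mod 2).
  s_2 = 1 + 0 + 1 + 1 + 0 + 0 + 0 + 0 = 3 ≡ 1 (mod 2).
  s_3 = 0 + 1 + 1 + 1 + 1 + 1 + 0 + 0 = 5 ≡ 1 (mod 2).
  s_4 = 1 + 1 + 0 + 1 + 1 + 1 + 0 + 0 = 5 ≡ 1 (mod 2).
s = (0, 1, 1, 1)^T — this equals column 7 of H (binary 0111), so error is at position 7.
Correct: flip bit 7 of r = 101101111110000 to get c = 101101011110000.


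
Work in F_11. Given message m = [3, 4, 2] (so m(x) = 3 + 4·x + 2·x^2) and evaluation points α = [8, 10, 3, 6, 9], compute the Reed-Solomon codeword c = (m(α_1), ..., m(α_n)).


c = [9, 1, 0, 0, 3]

Message polynomial: m(x) = 3 + 4·x + 2·x^2 (mod 11).
For each evaluation point α_i, compute m(α_i) mod 11:
  α_1 = 8: Horner steps 2 → 9 → 9, so m(8) = 9.
  α_2 = 10: Horner steps 2 → 2 → 1, so m(10) = 1.
  α_3 = 3: Horner steps 2 → 10 → 0, so m(3) = 0.
  α_4 = 6: Horner steps 2 → 5 → 0, so m(6) = 0.
  α_5 = 9: Horner steps 2 → 0 → 3, so m(9) = 3.
Codeword c = [9, 1, 0, 0, 3] ∈ F_11^5.


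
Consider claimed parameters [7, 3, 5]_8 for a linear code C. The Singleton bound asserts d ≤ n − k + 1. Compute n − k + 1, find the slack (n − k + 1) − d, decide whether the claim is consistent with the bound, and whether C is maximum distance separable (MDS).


Singleton RHS = n − k + 1 = 5, slack = 0, bound satisfied, MDS.

Singleton bound: d ≤ n − k + 1.
Here n = 7, k = 3, so n − k + 1 = 5.
Given d = 5, check d ≤ 5: YES.
Slack = (n − k + 1) − d = 0.
The code is MDS (slack = 0).
Description: the claimed parameters are [7, 3, 5]_8; such a code would be MDS (meets Singleton bound).


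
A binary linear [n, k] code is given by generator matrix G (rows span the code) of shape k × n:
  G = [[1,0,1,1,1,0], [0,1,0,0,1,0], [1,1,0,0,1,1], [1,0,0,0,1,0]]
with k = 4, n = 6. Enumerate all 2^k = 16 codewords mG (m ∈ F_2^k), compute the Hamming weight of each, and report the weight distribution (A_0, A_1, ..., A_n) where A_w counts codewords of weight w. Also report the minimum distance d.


Weight distribution: A_0 = 1, A_2 = 7, A_4 = 7, A_6 = 1. Minimum distance d = 2.

Enumerate all 2^4 = 16 messages m ∈ F_2^4.
For each, compute codeword c = mG in F_2^6, then tally its weight.
  m = 0000 → c = 000000, weight = 0.
  m = 1000 → c = 101110, weight = 4.
  m = 0100 → c = 010010, weight = 2.
  m = 1100 → c = 111100, weight = 4.
  m = 0010 → c = 110011, weight = 4.
  m = 1010 → c = 011101, weight = 4.
  m = 0110 → c = 100001, weight = 2.
  m = 1110 → c = 001111, weight = 4.
  m = 0001 → c = 100010, weight = 2.
  m = 1001 → c = 001100, weight = 2.
  m = 0101 → c = 110000, weight = 2.
  m = 1101 → c = 011110, weight = 4.
  m = 0011 → c = 010001, weight = 2.
  m = 1011 → c = 111111, weight = 6.
  m = 0111 → c = 000011, weight = 2.
  m = 1111 → c = 101101, weight = 4.
Tally weights:
  weight 0: 1 codewords.
  weight 2: 7 codewords.
  weight 4: 7 codewords.
  weight 6: 1 codewords.
Minimum distance d = smallest w > 0 with A_w > 0 = 2.
Sanity: Σ A_w = 16 = 2^4 = 16 ✓.


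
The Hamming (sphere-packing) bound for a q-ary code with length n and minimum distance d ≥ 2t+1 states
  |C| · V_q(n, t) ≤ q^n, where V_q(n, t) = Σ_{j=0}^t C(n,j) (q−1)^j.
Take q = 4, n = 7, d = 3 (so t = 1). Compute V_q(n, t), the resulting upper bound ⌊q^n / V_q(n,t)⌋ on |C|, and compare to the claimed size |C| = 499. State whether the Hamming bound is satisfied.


V_q(n, t) = 22, q^n = 16384, Hamming bound = 744, |C| = 499 ≤ bound (satisfied).

Step 1: Compute V_q(n, t) = Σ_{j=0}^1 C(n, j) (q−1)^j.
  j = 0: C(7,0)·(3)^0 = 1·1 = 1.
  j = 1: C(7,1)·(3)^1 = 7·3 = 21.
  V_q(n, t) = 1 + 21 = 22.
Step 2: q^n = 4^7 = 16384.
Step 3: Hamming bound ⌊q^n / V_q(n,t)⌋ = ⌊16384/22⌋ = 744.
Step 4: Compare |C| = 499 to 744: satisfied.
The claimed |C| lies below the Hamming bound.


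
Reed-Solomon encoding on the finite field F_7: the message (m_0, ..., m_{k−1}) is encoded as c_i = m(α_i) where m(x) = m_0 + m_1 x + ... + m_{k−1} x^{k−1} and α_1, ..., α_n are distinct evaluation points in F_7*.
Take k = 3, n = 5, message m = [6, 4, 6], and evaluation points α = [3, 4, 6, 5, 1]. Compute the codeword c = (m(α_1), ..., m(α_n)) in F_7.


c = [2, 6, 1, 1, 2]

Message polynomial: m(x) = 6 + 4·x + 6·x^2 (mod 7).
For each evaluation point α_i, compute m(α_i) mod 7:
  α_1 = 3: Horner steps 6 → 1 → 2, so m(3) = 2.
  α_2 = 4: Horner steps 6 → 0 → 6, so m(4) = 6.
  α_3 = 6: Horner steps 6 → 5 → 1, so m(6) = 1.
  α_4 = 5: Horner steps 6 → 6 → 1, so m(5) = 1.
  α_5 = 1: Horner steps 6 → 3 → 2, so m(1) = 2.
Codeword c = [2, 6, 1, 1, 2] ∈ F_7^5.


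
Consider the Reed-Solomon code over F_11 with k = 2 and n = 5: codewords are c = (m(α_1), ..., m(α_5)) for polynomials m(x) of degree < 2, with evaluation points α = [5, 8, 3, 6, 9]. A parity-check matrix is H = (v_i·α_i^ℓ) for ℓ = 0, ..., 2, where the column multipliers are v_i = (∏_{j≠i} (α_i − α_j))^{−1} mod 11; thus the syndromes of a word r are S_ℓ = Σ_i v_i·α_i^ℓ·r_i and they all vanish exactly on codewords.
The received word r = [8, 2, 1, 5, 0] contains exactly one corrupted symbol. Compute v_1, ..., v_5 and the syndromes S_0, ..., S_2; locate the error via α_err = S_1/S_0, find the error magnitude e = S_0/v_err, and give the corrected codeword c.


S = (3, 7, 9), error at position 4, error magnitude e = 10, c = [8, 2, 1, 6, 0].

Step 1: column multipliers v_i = (∏_{j≠i}(α_i − α_j))^{−1} mod 11.
  i = 1 (α = 5): (5−8)(5−3)(5−6)(5−9) = (−3)·2·(−1)·(−4) = −24 ≡ 9, so v_1 = 9^{−1} = 5 (mod 11).
  i = 2 (α = 8): (8−5)(8−3)(8−6)(8−9) = 3·5·2·(−1) = −30 ≡ 3, so v_2 = 3^{−1} = 4 (mod 11).
  i = 3 (α = 3): (3−5)(3−8)(3−6)(3−9) = (−2)·(−5)·(−3)·(−6) = 180 ≡ 4, so v_3 = 4^{−1} = 3 (mod 11).
  i = 4 (α = 6): (6−5)(6−8)(6−3)(6−9) = 1·(−2)·3·(−3) = 18 ≡ 7, so v_4 = 7^{−1} = 8 (mod 11).
  i = 5 (α = 9): (9−5)(9−8)(9−3)(9−6) = 4·1·6·3 = 72 ≡ 6, so v_5 = 6^{−1} = 2 (mod 11).
  v = [5, 4, 3, 8, 2].
Step 2: syndromes of r = [8, 2, 1, 5, 0] (all sums mod 11).
  S_0 = Σ v_i r_i = 5·8 + 4·2 + 3·1 + 8·5 + 2·0 = 91 ≡ 3.
  S_1 = Σ v_i α_i r_i = 5·5·8 + 4·8·2 + 3·3·1 + 8·6·5 + 2·9·0 = 513 ≡ 7.
  α_i^2 mod 11 = [3, 9, 9, 3, 4].
  S_2 = Σ v_i α_i^2 r_i = 5·3·8 + 4·9·2 + 3·9·1 + 8·3·5 + 2·4·0 = 339 ≡ 9.
  S = (3, 7, 9) ≠ 0, so r is not a codeword (an error is present).
Step 3: locate the error. For a single error e at position i, S_ℓ = v_i·e·α_i^ℓ, so α_err = S_1/S_0.
  S_0^{−1} = 3^{−1} = 4 (mod 11), so α_err = 7·4 = 28 ≡ 6 = α_4. Error position i = 4.
  Consistency check: S_2/S_1 = 9·8 = 72 ≡ 6 = α_err ✓ (single-error assumption holds).
Step 4: error magnitude e = S_0/v_4 = S_0·∏_{j≠4}(α_4 − α_j) = 3·7 = 21 ≡ 10 (mod 11).
Step 5: correct position 4: c_4 = r_4 − e = 5 − 10 ≡ 6 (mod 11). Hence c = [8, 2, 1, 6, 0].
  Check: interpolating c through the α_i gives m(x) = 7 + 9·x (degree < 2) with m(α_i) = c_i for every i, so c is indeed a codeword.


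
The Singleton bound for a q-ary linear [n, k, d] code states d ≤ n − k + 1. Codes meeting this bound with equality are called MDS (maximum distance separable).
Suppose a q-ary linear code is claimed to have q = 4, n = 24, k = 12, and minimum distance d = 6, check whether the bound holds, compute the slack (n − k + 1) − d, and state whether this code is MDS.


Singleton RHS = n − k + 1 = 13, slack = 7, bound satisfied, not MDS.

Singleton bound: d ≤ n − k + 1.
Here n = 24, k = 12, so n − k + 1 = 13.
Given d = 6, check d ≤ 13: YES.
Slack = (n − k + 1) − d = 7.
The code is NOT MDS (slack = 7 > 0).
Description: the claimed parameters are [24, 12, 6]_4; such a code would be non-MDS.


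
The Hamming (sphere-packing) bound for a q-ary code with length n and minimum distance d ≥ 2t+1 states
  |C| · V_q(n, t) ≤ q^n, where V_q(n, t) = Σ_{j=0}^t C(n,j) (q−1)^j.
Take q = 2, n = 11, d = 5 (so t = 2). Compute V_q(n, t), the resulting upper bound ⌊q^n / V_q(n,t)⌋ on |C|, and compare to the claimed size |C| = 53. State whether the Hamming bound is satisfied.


V_q(n, t) = 67, q^n = 2048, Hamming bound = 30, |C| = 53 > bound (violated).

Step 1: Compute V_q(n, t) = Σ_{j=0}^2 C(n, j) (q−1)^j.
  j = 0: C(11,0)·(1)^0 = 1·1 = 1.
  j = 1: C(11,1)·(1)^1 = 11·1 = 11.
  j = 2: C(11,2)·(1)^2 = 55·1 = 55.
  V_q(n, t) = 1 + 11 + 55 = 67.
Step 2: q^n = 2^11 = 2048.
Step 3: Hamming bound ⌊q^n / V_q(n,t)⌋ = ⌊2048/67⌋ = 30.
Step 4: Compare |C| = 53 to 30: violated.
The claimed |C| lies above the Hamming bound, so no 2-ary code of length 11 with d ≥ 5 can have 53 codewords.


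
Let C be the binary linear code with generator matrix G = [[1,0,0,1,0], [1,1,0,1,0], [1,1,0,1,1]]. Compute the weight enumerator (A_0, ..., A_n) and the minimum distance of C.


Weight distribution: A_0 = 1, A_1 = 2, A_2 = 2, A_3 = 2, A_4 = 1. Minimum distance d = 1.

Enumerate all 2^3 = 8 messages m ∈ F_2^3.
For each, compute codeword c = mG in F_2^5, then tally its weight.
  m = 000 → c = 00000, weight = 0.
  m = 100 → c = 10010, weight = 2.
  m = 010 → c = 11010, weight = 3.
  m = 110 → c = 01000, weight = 1.
  m = 001 → c = 11011, weight = 4.
  m = 101 → c = 01001, weight = 2.
  m = 011 → c = 00001, weight = 1.
  m = 111 → c = 10011, weight = 3.
Tally weights:
  weight 0: 1 codewords.
  weight 1: 2 codewords.
  weight 2: 2 codewords.
  weight 3: 2 codewords.
  weight 4: 1 codewords.
Minimum distance d = smallest w > 0 with A_w > 0 = 1.
Sanity: Σ A_w = 8 = 2^3 = 8 ✓.


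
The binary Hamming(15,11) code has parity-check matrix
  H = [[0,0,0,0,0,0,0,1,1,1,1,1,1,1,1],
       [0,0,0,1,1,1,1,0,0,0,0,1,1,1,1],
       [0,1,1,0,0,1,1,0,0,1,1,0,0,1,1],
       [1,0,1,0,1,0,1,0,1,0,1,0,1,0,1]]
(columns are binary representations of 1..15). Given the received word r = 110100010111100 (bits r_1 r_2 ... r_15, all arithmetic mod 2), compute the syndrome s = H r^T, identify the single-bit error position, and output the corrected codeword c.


s = (1, 1, 1, 1)^T, error position = 15, corrected codeword c = 110100010111101

Compute s = H r^T mod 2 one row at a time:
  s_1 = 1 + 0 + 1 + 1 + 1 + 1 + 0 + 0 = 5 ≡ 1 (mod 2).
  s_2 = 1 + 0 + 0 + 0 + 1 + 1 + 0 + 0 = 3 ≡ 1 (mod 2).
  s_3 = 1 + 0 + 0 + 0 + 1 + 1 + 0 + 0 = 3 ≡ 1 (mod 2).
  s_4 = 1 + 0 + 0 + 0 + 0 + 1 + 1 + 0 = 3 ≡ 1 (mod 2).
s = (1, 1, 1, 1)^T — this equals column 15 of H (binary 1111), so error is at position 15.
Correct: flip bit 15 of r = 110100010111100 to get c = 110100010111101.


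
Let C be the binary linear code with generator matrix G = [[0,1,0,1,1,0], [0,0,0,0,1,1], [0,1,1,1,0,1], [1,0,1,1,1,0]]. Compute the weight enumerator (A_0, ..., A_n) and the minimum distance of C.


Weight distribution: A_0 = 1, A_1 = 1, A_2 = 2, A_3 = 6, A_4 = 5, A_5 = 1. Minimum distance d = 1.

Enumerate all 2^4 = 16 messages m ∈ F_2^4.
For each, compute codeword c = mG in F_2^6, then tally its weight.
  m = 0000 → c = 000000, weight = 0.
  m = 1000 → c = 010110, weight = 3.
  m = 0100 → c = 000011, weight = 2.
  m = 1100 → c = 010101, weight = 3.
  m = 0010 → c = 011101, weight = 4.
  m = 1010 → c = 001011, weight = 3.
  m = 0110 → c = 011110, weight = 4.
  m = 1110 → c = 001000, weight = 1.
  m = 0001 → c = 101110, weight = 4.
  m = 1001 → c = 111000, weight = 3.
  m = 0101 → c = 101101, weight = 4.
  m = 1101 → c = 111011, weight = 5.
  m = 0011 → c = 110011, weight = 4.
  m = 1011 → c = 100101, weight = 3.
  m = 0111 → c = 110000, weight = 2.
  m = 1111 → c = 100110, weight = 3.
Tally weights:
  weight 0: 1 codewords.
  weight 1: 1 codewords.
  weight 2: 2 codewords.
  weight 3: 6 codewords.
  weight 4: 5 codewords.
  weight 5: 1 codewords.
Minimum distance d = smallest w > 0 with A_w > 0 = 1.
Sanity: Σ A_w = 16 = 2^4 = 16 ✓.


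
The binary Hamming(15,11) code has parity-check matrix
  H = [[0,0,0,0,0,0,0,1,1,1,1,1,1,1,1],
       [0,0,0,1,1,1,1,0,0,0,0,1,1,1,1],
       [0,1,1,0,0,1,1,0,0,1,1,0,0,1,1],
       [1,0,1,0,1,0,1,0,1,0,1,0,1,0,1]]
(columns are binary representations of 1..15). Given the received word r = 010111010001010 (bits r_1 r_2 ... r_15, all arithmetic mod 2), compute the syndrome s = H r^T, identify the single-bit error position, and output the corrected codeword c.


s = (1, 1, 1, 1)^T, error position = 15, corrected codeword c = 010111010001011

Compute s = H r^T mod 2 one row at a time:
  s_1 = 1 + 0 + 0 + 0 + 1 + 0 + 1 + 0 = 3 ≡ 1 (mod 2).
  s_2 = 1 + 1 + 1 + 0 + 1 + 0 + 1 + 0 = 5 ≡ 1 (mod 2).
  s_3 = 1 + 0 + 1 + 0 + 0 + 0 + 1 + 0 = 3 ≡ 1 (mod 2).
  s_4 = 0 + 0 + 1 + 0 + 0 + 0 + 0 + 0 = 1 ≡ 1 (mod 2).
s = (1, 1, 1, 1)^T — this equals column 15 of H (binary 1111), so error is at position 15.
Correct: flip bit 15 of r = 010111010001010 to get c = 010111010001011.


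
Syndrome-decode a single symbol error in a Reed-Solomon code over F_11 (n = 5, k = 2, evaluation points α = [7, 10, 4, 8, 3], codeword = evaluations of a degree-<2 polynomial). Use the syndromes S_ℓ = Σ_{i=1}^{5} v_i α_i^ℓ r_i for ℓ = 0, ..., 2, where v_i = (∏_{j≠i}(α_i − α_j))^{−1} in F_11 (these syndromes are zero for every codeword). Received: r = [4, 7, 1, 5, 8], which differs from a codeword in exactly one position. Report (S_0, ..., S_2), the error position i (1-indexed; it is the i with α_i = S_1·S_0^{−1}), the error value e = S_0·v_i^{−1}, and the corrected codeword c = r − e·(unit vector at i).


S = (1, 3, 9), error at position 5, error magnitude e = 8, c = [4, 7, 1, 5, 0].

Step 1: column multipliers v_i = (∏_{j≠i}(α_i − α_j))^{−1} mod 11.
  i = 1 (α = 7): (7−10)(7−4)(7−8)(7−3) = (−3)·3·(−1)·4 = 36 ≡ 3, so v_1 = 3^{−1} = 4 (mod 11).
  i = 2 (α = 10): (10−7)(10−4)(10−8)(10−3) = 3·6·2·7 = 252 ≡ 10, so v_2 = 10^{−1} = 10 (mod 11).
  i = 3 (α = 4): (4−7)(4−10)(4−8)(4−3) = (−3)·(−6)·(−4)·1 = −72 ≡ 5, so v_3 = 5^{−1} = 9 (mod 11).
  i = 4 (α = 8): (8−7)(8−10)(8−4)(8−3) = 1·(−2)·4·5 = −40 ≡ 4, so v_4 = 4^{−1} = 3 (mod 11).
  i = 5 (α = 3): (3−7)(3−10)(3−4)(3−8) = (−4)·(−7)·(−1)·(−5) = 140 ≡ 8, so v_5 = 8^{−1} = 7 (mod 11).
  v = [4, 10, 9, 3, 7].
Step 2: syndromes of r = [4, 7, 1, 5, 8] (all sums mod 11).
  S_0 = Σ v_i r_i = 4·4 + 10·7 + 9·1 + 3·5 + 7·8 = 166 ≡ 1.
  S_1 = Σ v_i α_i r_i = 4·7·4 + 10·10·7 + 9·4·1 + 3·8·5 + 7·3·8 = 1136 ≡ 3.
  α_i^2 mod 11 = [5, 1, 5, 9, 9].
  S_2 = Σ v_i α_i^2 r_i = 4·5·4 + 10·1·7 + 9·5·1 + 3·9·5 + 7·9·8 = 834 ≡ 9.
  S = (1, 3, 9) ≠ 0, so r is not a codeword (an error is present).
Step 3: locate the error. For a single error e at position i, S_ℓ = v_i·e·α_i^ℓ, so α_err = S_1/S_0.
  S_0^{−1} = 1^{−1} = 1 (mod 11), so α_err = 3·1 = 3 ≡ 3 = α_5. Error position i = 5.
  Consistency check: S_2/S_1 = 9·4 = 36 ≡ 3 = α_err ✓ (single-error assumption holds).
Step 4: error magnitude e = S_0/v_5 = S_0·∏_{j≠5}(α_5 − α_j) = 1·8 = 8 ≡ 8 (mod 11).
Step 5: correct position 5: c_5 = r_5 − e = 8 − 8 ≡ 0 (mod 11). Hence c = [4, 7, 1, 5, 0].
  Check: interpolating c through the α_i gives m(x) = 8 + 1·x (degree < 2) with m(α_i) = c_i for every i, so c is indeed a codeword.


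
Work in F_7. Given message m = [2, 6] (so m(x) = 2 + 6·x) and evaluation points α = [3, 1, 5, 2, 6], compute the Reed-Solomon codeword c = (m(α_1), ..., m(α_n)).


c = [6, 1, 4, 0, 3]

Message polynomial: m(x) = 2 + 6·x (mod 7).
For each evaluation point α_i, compute m(α_i) mod 7:
  α_1 = 3: Horner steps 6 → 6, so m(3) = 6.
  α_2 = 1: Horner steps 6 → 1, so m(1) = 1.
  α_3 = 5: Horner steps 6 → 4, so m(5) = 4.
  α_4 = 2: Horner steps 6 → 0, so m(2) = 0.
  α_5 = 6: Horner steps 6 → 3, so m(6) = 3.
Codeword c = [6, 1, 4, 0, 3] ∈ F_7^5.


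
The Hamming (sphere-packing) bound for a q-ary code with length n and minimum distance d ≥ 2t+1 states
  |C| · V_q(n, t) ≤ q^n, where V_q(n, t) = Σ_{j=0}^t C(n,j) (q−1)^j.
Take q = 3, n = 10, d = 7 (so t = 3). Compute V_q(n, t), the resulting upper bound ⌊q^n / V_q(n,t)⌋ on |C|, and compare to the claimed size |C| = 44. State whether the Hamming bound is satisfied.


V_q(n, t) = 1161, q^n = 59049, Hamming bound = 50, |C| = 44 ≤ bound (satisfied).

Step 1: Compute V_q(n, t) = Σ_{j=0}^3 C(n, j) (q−1)^j.
  j = 0: C(10,0)·(2)^0 = 1·1 = 1.
  j = 1: C(10,1)·(2)^1 = 10·2 = 20.
  j = 2: C(10,2)·(2)^2 = 45·4 = 180.
  j = 3: C(10,3)·(2)^3 = 120·8 = 960.
  V_q(n, t) = 1 + 20 + 180 + 960 = 1161.
Step 2: q^n = 3^10 = 59049.
Step 3: Hamming bound ⌊q^n / V_q(n,t)⌋ = ⌊59049/1161⌋ = 50.
Step 4: Compare |C| = 44 to 50: satisfied.
The claimed |C| lies below the Hamming bound.


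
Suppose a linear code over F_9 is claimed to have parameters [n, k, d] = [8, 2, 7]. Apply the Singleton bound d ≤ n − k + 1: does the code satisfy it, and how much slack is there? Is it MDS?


Singleton RHS = n − k + 1 = 7, slack = 0, bound satisfied, MDS.

Singleton bound: d ≤ n − k + 1.
Here n = 8, k = 2, so n − k + 1 = 7.
Given d = 7, check d ≤ 7: YES.
Slack = (n − k + 1) − d = 0.
The code is MDS (slack = 0).
Description: the claimed parameters are [8, 2, 7]_9; such a code would be MDS (meets Singleton bound).


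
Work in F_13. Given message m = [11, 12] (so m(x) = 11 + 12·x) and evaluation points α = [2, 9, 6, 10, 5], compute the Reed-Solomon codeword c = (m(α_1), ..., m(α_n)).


c = [9, 2, 5, 1, 6]

Message polynomial: m(x) = 11 + 12·x (mod 13).
For each evaluation point α_i, compute m(α_i) mod 13:
  α_1 = 2: Horner steps 12 → 9, so m(2) = 9.
  α_2 = 9: Horner steps 12 → 2, so m(9) = 2.
  α_3 = 6: Horner steps 12 → 5, so m(6) = 5.
  α_4 = 10: Horner steps 12 → 1, so m(10) = 1.
  α_5 = 5: Horner steps 12 → 6, so m(5) = 6.
Codeword c = [9, 2, 5, 1, 6] ∈ F_13^5.


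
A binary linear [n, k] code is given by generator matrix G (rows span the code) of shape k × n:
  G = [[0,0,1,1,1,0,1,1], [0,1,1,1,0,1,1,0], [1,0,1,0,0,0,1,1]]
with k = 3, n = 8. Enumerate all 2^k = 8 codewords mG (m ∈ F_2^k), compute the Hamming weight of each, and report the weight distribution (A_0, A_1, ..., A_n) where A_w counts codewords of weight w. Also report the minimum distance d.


Weight distribution: A_0 = 1, A_3 = 1, A_4 = 2, A_5 = 3, A_6 = 1. Minimum distance d = 3.

Enumerate all 2^3 = 8 messages m ∈ F_2^3.
For each, compute codeword c = mG in F_2^8, then tally its weight.
  m = 000 → c = 00000000, weight = 0.
  m = 100 → c = 00111011, weight = 5.
  m = 010 → c = 01110110, weight = 5.
  m = 110 → c = 01001101, weight = 4.
  m = 001 → c = 10100011, weight = 4.
  m = 101 → c = 10011000, weight = 3.
  m = 011 → c = 11010101, weight = 5.
  m = 111 → c = 11101110, weight = 6.
Tally weights:
  weight 0: 1 codewords.
  weight 3: 1 codewords.
  weight 4: 2 codewords.
  weight 5: 3 codewords.
  weight 6: 1 codewords.
Minimum distance d = smallest w > 0 with A_w > 0 = 3.
Sanity: Σ A_w = 8 = 2^3 = 8 ✓.


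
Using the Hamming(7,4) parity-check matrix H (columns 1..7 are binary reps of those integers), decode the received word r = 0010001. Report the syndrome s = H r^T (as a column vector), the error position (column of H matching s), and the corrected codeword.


s = (1, 0, 0)^T, error position = 4, corrected codeword c = 0011001

Compute s = H r^T mod 2 one row at a time:
  s_1 = 0 + 0 + 0 + 1 = 1 ≡ 1 (mod 2).
  s_2 = 0 + 1 + 0 + 1 = 2 ≡ 0 (mod 2).
  s_3 = 0 + 1 + 0 + 1 = 2 ≡ 0 (mod 2).
s = (1, 0, 0)^T — this equals column 4 of H (binary 100), so error is at position 4.
Correct: flip bit 4 of r = 0010001 to get c = 0011001.


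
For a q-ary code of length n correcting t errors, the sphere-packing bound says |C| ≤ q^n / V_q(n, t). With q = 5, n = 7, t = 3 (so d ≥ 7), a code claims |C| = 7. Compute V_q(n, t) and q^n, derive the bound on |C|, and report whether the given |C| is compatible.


V_q(n, t) = 2605, q^n = 78125, Hamming bound = 29, |C| = 7 ≤ bound (satisfied).

Step 1: Compute V_q(n, t) = Σ_{j=0}^3 C(n, j) (q−1)^j.
  j = 0: C(7,0)·(4)^0 = 1·1 = 1.
  j = 1: C(7,1)·(4)^1 = 7·4 = 28.
  j = 2: C(7,2)·(4)^2 = 21·16 = 336.
  j = 3: C(7,3)·(4)^3 = 35·64 = 2240.
  V_q(n, t) = 1 + 28 + 336 + 2240 = 2605.
Step 2: q^n = 5^7 = 78125.
Step 3: Hamming bound ⌊q^n / V_q(n,t)⌋ = ⌊78125/2605⌋ = 29.
Step 4: Compare |C| = 7 to 29: satisfied.
The claimed |C| lies below the Hamming bound.


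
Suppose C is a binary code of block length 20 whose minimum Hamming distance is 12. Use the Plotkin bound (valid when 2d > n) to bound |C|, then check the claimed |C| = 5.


Plotkin bound M ≤ 6; given |C| = 5 ≤ bound (satisfied).

Check applicability: 2d = 24, n = 20.
2d − n = 4 > 0, so Plotkin applies.
Compute d/(2d−n) = 12/4 ≈ 3.0000.
⌊d/(2d−n)⌋ = 3.
Plotkin bound: M ≤ 2·3 = 6.
Given |C| = 5, check: satisfied.
This |C| is below the Plotkin bound.


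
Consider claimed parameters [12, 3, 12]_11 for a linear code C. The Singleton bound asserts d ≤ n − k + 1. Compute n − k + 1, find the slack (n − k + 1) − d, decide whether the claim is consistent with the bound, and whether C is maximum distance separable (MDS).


Singleton RHS = n − k + 1 = 10, slack = -2, bound violated (no such code; not MDS).

Singleton bound: d ≤ n − k + 1.
Here n = 12, k = 3, so n − k + 1 = 10.
Given d = 12, check d ≤ 10: NO.
Slack = (n − k + 1) − d = -2.
The slack is negative: d = 12 exceeds n − k + 1 = 10 by 2, so the Singleton bound is violated and no linear [12, 3, 12]_11 code can exist. In particular it is not MDS (MDS requires d = n − k + 1 exactly).
Description: the claimed parameters are [12, 3, 12]_11; such a code would be impossible (violates the Singleton bound).


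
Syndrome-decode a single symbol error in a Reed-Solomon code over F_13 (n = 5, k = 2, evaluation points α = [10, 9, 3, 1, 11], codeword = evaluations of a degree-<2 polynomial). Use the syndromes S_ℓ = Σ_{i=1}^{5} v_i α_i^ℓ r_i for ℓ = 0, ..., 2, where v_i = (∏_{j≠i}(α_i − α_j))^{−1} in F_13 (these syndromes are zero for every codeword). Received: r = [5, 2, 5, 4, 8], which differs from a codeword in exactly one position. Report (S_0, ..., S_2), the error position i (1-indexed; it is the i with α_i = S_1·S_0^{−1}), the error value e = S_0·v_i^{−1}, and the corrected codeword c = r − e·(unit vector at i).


S = (2, 6, 5), error at position 3, error magnitude e = 8, c = [5, 2, 10, 4, 8].

Step 1: column multipliers v_i = (∏_{j≠i}(α_i − α_j))^{−1} mod 13.
  i = 1 (α = 10): (10−9)(10−3)(10−1)(10−11) = 1·7·9·(−1) = −63 ≡ 2, so v_1 = 2^{−1} = 7 (mod 13).
  i = 2 (α = 9): (9−10)(9−3)(9−1)(9−11) = (−1)·6·8·(−2) = 96 ≡ 5, so v_2 = 5^{−1} = 8 (mod 13).
  i = 3 (α = 3): (3−10)(3−9)(3−1)(3−11) = (−7)·(−6)·2·(−8) = −672 ≡ 4, so v_3 = 4^{−1} = 10 (mod 13).
  i = 4 (α = 1): (1−10)(1−9)(1−3)(1−11) = (−9)·(−8)·(−2)·(−10) = 1440 ≡ 10, so v_4 = 10^{−1} = 4 (mod 13).
  i = 5 (α = 11): (11−10)(11−9)(11−3)(11−1) = 1·2·8·10 = 160 ≡ 4, so v_5 = 4^{−1} = 10 (mod 13).
  v = [7, 8, 10, 4, 10].
Step 2: syndromes of r = [5, 2, 5, 4, 8] (all sums mod 13).
  S_0 = Σ v_i r_i = 7·5 + 8·2 + 10·5 + 4·4 + 10·8 = 197 ≡ 2.
  S_1 = Σ v_i α_i r_i = 7·10·5 + 8·9·2 + 10·3·5 + 4·1·4 + 10·11·8 = 1540 ≡ 6.
  α_i^2 mod 13 = [9, 3, 9, 1, 4].
  S_2 = Σ v_i α_i^2 r_i = 7·9·5 + 8·3·2 + 10·9·5 + 4·1·4 + 10·4·8 = 1149 ≡ 5.
  S = (2, 6, 5) ≠ 0, so r is not a codeword (an error is present).
Step 3: locate the error. For a single error e at position i, S_ℓ = v_i·e·α_i^ℓ, so α_err = S_1/S_0.
  S_0^{−1} = 2^{−1} = 7 (mod 13), so α_err = 6·7 = 42 ≡ 3 = α_3. Error position i = 3.
  Consistency check: S_2/S_1 = 5·11 = 55 ≡ 3 = α_err ✓ (single-error assumption holds).
Step 4: error magnitude e = S_0/v_3 = S_0·∏_{j≠3}(α_3 − α_j) = 2·4 = 8 ≡ 8 (mod 13).
Step 5: correct position 3: c_3 = r_3 − e = 5 − 8 ≡ 10 (mod 13). Hence c = [5, 2, 10, 4, 8].
  Check: interpolating c through the α_i gives m(x) = 1 + 3·x (degree < 2) with m(α_i) = c_i for every i, so c is indeed a codeword.


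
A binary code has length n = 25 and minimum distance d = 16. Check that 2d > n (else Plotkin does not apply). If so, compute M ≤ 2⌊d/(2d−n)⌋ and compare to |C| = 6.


Plotkin bound M ≤ 4; given |C| = 6 > bound (violated).

Check applicability: 2d = 32, n = 25.
2d − n = 7 > 0, so Plotkin applies.
Compute d/(2d−n) = 16/7 ≈ 2.2857.
⌊d/(2d−n)⌋ = 2.
Plotkin bound: M ≤ 2·2 = 4.
Given |C| = 6, check: VIOLATED.
This |C| is above the Plotkin bound, so no binary code with n = 25, d = 16 and 6 codewords exists.


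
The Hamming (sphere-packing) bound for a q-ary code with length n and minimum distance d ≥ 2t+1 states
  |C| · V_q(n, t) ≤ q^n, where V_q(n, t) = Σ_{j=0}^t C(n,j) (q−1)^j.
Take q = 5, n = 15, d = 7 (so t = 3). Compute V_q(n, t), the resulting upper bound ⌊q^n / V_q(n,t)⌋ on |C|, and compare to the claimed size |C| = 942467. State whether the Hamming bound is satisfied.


V_q(n, t) = 30861, q^n = 30517578125, Hamming bound = 988871, |C| = 942467 ≤ bound (satisfied).

Step 1: Compute V_q(n, t) = Σ_{j=0}^3 C(n, j) (q−1)^j.
  j = 0: C(15,0)·(4)^0 = 1·1 = 1.
  j = 1: C(15,1)·(4)^1 = 15·4 = 60.
  j = 2: C(15,2)·(4)^2 = 105·16 = 1680.
  j = 3: C(15,3)·(4)^3 = 455·64 = 29120.
  V_q(n, t) = 1 + 60 + 1680 + 29120 = 30861.
Step 2: q^n = 5^15 = 30517578125.
Step 3: Hamming bound ⌊q^n / V_q(n,t)⌋ = ⌊30517578125/30861⌋ = 988871.
Step 4: Compare |C| = 942467 to 988871: satisfied.
The claimed |C| lies below the Hamming bound.


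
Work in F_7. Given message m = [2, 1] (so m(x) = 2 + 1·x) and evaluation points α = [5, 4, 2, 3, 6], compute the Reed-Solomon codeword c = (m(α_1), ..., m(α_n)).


c = [0, 6, 4, 5, 1]

Message polynomial: m(x) = 2 + 1·x (mod 7).
For each evaluation point α_i, compute m(α_i) mod 7:
  α_1 = 5: Horner steps 1 → 0, so m(5) = 0.
  α_2 = 4: Horner steps 1 → 6, so m(4) = 6.
  α_3 = 2: Horner steps 1 → 4, so m(2) = 4.
  α_4 = 3: Horner steps 1 → 5, so m(3) = 5.
  α_5 = 6: Horner steps 1 → 1, so m(6) = 1.
Codeword c = [0, 6, 4, 5, 1] ∈ F_7^5.


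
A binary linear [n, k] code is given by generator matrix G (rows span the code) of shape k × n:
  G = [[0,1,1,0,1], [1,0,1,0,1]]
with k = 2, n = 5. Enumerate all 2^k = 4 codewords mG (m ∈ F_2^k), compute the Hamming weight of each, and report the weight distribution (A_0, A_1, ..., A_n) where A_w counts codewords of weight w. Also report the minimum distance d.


Weight distribution: A_0 = 1, A_2 = 1, A_3 = 2. Minimum distance d = 2.

Enumerate all 2^2 = 4 messages m ∈ F_2^2.
For each, compute codeword c = mG in F_2^5, then tally its weight.
  m = 00 → c = 00000, weight = 0.
  m = 10 → c = 01101, weight = 3.
  m = 01 → c = 10101, weight = 3.
  m = 11 → c = 11000, weight = 2.
Tally weights:
  weight 0: 1 codewords.
  weight 2: 1 codewords.
  weight 3: 2 codewords.
Minimum distance d = smallest w > 0 with A_w > 0 = 2.
Sanity: Σ A_w = 4 = 2^2 = 4 ✓.


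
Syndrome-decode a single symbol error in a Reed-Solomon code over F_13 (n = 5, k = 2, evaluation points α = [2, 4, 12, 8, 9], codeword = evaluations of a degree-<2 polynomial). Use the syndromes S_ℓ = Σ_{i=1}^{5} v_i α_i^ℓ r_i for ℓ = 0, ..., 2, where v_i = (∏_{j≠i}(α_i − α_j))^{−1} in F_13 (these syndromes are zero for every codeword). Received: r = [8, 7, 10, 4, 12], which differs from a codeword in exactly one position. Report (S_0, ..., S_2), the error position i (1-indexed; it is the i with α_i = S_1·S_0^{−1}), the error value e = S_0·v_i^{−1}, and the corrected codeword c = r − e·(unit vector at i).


S = (7, 2, 8), error at position 2, error magnitude e = 9, c = [8, 11, 10, 4, 12].

Step 1: column multipliers v_i = (∏_{j≠i}(α_i − α_j))^{−1} mod 13.
  i = 1 (α = 2): (2−4)(2−12)(2−8)(2−9) = (−2)·(−10)·(−6)·(−7) = 840 ≡ 8, so v_1 = 8^{−1} = 5 (mod 13).
  i = 2 (α = 4): (4−2)(4−12)(4−8)(4−9) = 2·(−8)·(−4)·(−5) = −320 ≡ 5, so v_2 = 5^{−1} = 8 (mod 13).
  i = 3 (α = 12): (12−2)(12−4)(12−8)(12−9) = 10·8·4·3 = 960 ≡ 11, so v_3 = 11^{−1} = 6 (mod 13).
  i = 4 (α = 8): (8−2)(8−4)(8−12)(8−9) = 6·4·(−4)·(−1) = 96 ≡ 5, so v_4 = 5^{−1} = 8 (mod 13).
  i = 5 (α = 9): (9−2)(9−4)(9−12)(9−8) = 7·5·(−3)·1 = −105 ≡ 12, so v_5 = 12^{−1} = 12 (mod 13).
  v = [5, 8, 6, 8, 12].
Step 2: syndromes of r = [8, 7, 10, 4, 12] (all sums mod 13).
  S_0 = Σ v_i r_i = 5·8 + 8·7 + 6·10 + 8·4 + 12·12 = 332 ≡ 7.
  S_1 = Σ v_i α_i r_i = 5·2·8 + 8·4·7 + 6·12·10 + 8·8·4 + 12·9·12 = 2576 ≡ 2.
  α_i^2 mod 13 = [4, 3, 1, 12, 3].
  S_2 = Σ v_i α_i^2 r_i = 5·4·8 + 8·3·7 + 6·1·10 + 8·12·4 + 12·3·12 = 1204 ≡ 8.
  S = (7, 2, 8) ≠ 0, so r is not a codeword (an error is present).
Step 3: locate the error. For a single error e at position i, S_ℓ = v_i·e·α_i^ℓ, so α_err = S_1/S_0.
  S_0^{−1} = 7^{−1} = 2 (mod 13), so α_err = 2·2 = 4 ≡ 4 = α_2. Error position i = 2.
  Consistency check: S_2/S_1 = 8·7 = 56 ≡ 4 = α_err ✓ (single-error assumption holds).
Step 4: error magnitude e = S_0/v_2 = S_0·∏_{j≠2}(α_2 − α_j) = 7·5 = 35 ≡ 9 (mod 13).
Step 5: correct position 2: c_2 = r_2 − e = 7 − 9 ≡ 11 (mod 13). Hence c = [8, 11, 10, 4, 12].
  Check: interpolating c through the α_i gives m(x) = 5 + 8·x (degree < 2) with m(α_i) = c_i for every i, so c is indeed a codeword.


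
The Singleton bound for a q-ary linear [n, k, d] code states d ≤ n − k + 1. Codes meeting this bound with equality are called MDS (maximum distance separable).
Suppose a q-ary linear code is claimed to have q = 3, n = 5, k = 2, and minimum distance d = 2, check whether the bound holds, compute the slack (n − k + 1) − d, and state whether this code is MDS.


Singleton RHS = n − k + 1 = 4, slack = 2, bound satisfied, not MDS.

Singleton bound: d ≤ n − k + 1.
Here n = 5, k = 2, so n − k + 1 = 4.
Given d = 2, check d ≤ 4: YES.
Slack = (n − k + 1) − d = 2.
The code is NOT MDS (slack = 2 > 0).
Description: the claimed parameters are [5, 2, 2]_3; such a code would be non-MDS.


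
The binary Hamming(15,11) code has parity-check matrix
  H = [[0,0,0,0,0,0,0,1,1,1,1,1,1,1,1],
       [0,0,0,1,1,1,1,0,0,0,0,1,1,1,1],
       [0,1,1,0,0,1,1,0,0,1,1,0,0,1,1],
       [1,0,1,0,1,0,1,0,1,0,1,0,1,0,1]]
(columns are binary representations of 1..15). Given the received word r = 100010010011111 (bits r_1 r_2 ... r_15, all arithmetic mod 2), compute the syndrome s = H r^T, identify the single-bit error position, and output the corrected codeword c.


s = (0, 1, 1, 1)^T, error position = 7, corrected codeword c = 100010110011111

Compute s = H r^T mod 2 one row at a time:
  s_1 = 1 + 0 + 0 + 1 + 1 + 1 + 1 + 1 = 6 ≡ 0 (mod 2).
  s_2 = 0 + 1 + 0 + 0 + 1 + 1 + 1 + 1 = 5 ≡ 1 (mod 2).
  s_3 = 0 + 0 + 0 + 0 + 0 + 1 + 1 + 1 = 3 ≡ 1 (mod 2).
  s_4 = 1 + 0 + 1 + 0 + 0 + 1 + 1 + 1 = 5 ≡ 1 (mod 2).
s = (0, 1, 1, 1)^T — this equals column 7 of H (binary 0111), so error is at position 7.
Correct: flip bit 7 of r = 100010010011111 to get c = 100010110011111.
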